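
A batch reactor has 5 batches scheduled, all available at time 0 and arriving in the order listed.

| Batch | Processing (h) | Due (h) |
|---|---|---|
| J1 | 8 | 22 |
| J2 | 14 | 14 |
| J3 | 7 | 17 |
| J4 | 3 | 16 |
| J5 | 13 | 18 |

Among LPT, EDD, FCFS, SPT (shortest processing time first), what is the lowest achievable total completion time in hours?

107

LPT (decreasing processing time): J2 J5 J1 J3 J4.
J2: 0→14
J5: 14→27
J1: 27→35
J3: 35→42
J4: 42→45
Sum = 14+27+35+42+45 = 163.
EDD (increasing due date): J2 J4 J3 J5 J1.
J2: 0→14
J4: 14→17
J3: 17→24
J5: 24→37
J1: 37→45
Sum = 14+17+24+37+45 = 137.
FIFO (arrival order): J1 J2 J3 J4 J5.
J1: 0→8
J2: 8→22
J3: 22→29
J4: 29→32
J5: 32→45
Sum = 8+22+29+32+45 = 136.
SPT (increasing processing time): J4 J3 J1 J5 J2.
J4: 0→3
J3: 3→10
J1: 10→18
J5: 18→31
J2: 31→45
Sum = 3+10+18+31+45 = 107.
LPT 163, EDD 137, FIFO 136, SPT 107 → minimum 107.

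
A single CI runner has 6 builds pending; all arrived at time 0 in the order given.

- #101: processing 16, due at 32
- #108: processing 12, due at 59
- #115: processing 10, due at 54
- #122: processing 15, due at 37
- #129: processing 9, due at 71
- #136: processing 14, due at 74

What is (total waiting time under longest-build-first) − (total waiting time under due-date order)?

13

LPT (decreasing processing time): #101 #122 #136 #108 #115 #129.
#101: waits 0, runs 0→16
#122: waits 16, runs 16→31
#136: waits 31, runs 31→45
#108: waits 45, runs 45→57
#115: waits 57, runs 57→67
#129: waits 67, runs 67→76
Sum = 0+16+31+45+57+67 = 216.
EDD (increasing due date): #101 #122 #115 #108 #129 #136.
#101: waits 0, runs 0→16
#122: waits 16, runs 16→31
#115: waits 31, runs 31→41
#108: waits 41, runs 41→53
#129: waits 53, runs 53→62
#136: waits 62, runs 62→76
Sum = 0+16+31+41+53+62 = 203.
Difference = 216 − 203 = 13.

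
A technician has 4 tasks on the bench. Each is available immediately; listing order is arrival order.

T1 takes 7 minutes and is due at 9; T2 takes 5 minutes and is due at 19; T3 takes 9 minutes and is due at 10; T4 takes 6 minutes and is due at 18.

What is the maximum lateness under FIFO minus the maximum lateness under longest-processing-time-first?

FIFO (arrival order): T1 T2 T3 T4.
T1: 0→7, due 9, lateness -2
T2: 7→12, due 19, lateness -7
T3: 12→21, due 10, lateness 11
T4: 21→27, due 18, lateness 9
Maximum = 11.
LPT (decreasing processing time): T3 T1 T4 T2.
T3: 0→9, due 10, lateness -1
T1: 9→16, due 9, lateness 7
T4: 16→22, due 18, lateness 4
T2: 22→27, due 19, lateness 8
Maximum = 8.
Difference = 11 − 8 = 3.

3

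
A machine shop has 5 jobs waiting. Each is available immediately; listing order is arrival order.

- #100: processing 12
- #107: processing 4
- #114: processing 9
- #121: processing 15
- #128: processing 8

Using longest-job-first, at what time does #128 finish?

44

LPT (decreasing processing time): #121 #100 #114 #128 #107.
#121: 0→15
#100: 15→27
#114: 27→36
#128: 36→44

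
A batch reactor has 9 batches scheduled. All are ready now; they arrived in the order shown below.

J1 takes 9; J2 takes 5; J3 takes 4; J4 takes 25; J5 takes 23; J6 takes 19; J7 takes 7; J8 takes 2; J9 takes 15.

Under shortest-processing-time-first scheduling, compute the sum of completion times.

360

SPT (increasing processing time): J8 J3 J2 J7 J1 J9 J6 J5 J4.
J8: 0→2
J3: 2→6
J2: 6→11
J7: 11→18
J1: 18→27
J9: 27→42
J6: 42→61
J5: 61→84
J4: 84→109
Sum = 2+6+11+18+27+42+61+84+109 = 360.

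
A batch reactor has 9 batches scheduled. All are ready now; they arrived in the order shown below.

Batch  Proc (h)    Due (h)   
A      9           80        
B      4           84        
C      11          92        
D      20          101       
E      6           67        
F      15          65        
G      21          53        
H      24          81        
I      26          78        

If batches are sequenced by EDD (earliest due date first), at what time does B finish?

105

EDD (increasing due date): G F E I A H B C D.
G: 0→21
F: 21→36
E: 36→42
I: 42→68
A: 68→77
H: 77→101
B: 101→105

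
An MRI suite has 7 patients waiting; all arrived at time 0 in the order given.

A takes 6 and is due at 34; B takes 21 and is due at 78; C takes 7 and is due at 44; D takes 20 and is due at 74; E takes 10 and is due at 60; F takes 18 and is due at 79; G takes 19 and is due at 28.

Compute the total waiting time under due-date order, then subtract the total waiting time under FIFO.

EDD (increasing due date): G A C E D B F.
G: waits 0, runs 0→19
A: waits 19, runs 19→25
C: waits 25, runs 25→32
E: waits 32, runs 32→42
D: waits 42, runs 42→62
B: waits 62, runs 62→83
F: waits 83, runs 83→101
Sum = 0+19+25+32+42+62+83 = 263.
FIFO (arrival order): A B C D E F G.
A: waits 0, runs 0→6
B: waits 6, runs 6→27
C: waits 27, runs 27→34
D: waits 34, runs 34→54
E: waits 54, runs 54→64
F: waits 64, runs 64→82
G: waits 82, runs 82→101
Sum = 0+6+27+34+54+64+82 = 267.
Difference = 263 − 267 = -4.

-4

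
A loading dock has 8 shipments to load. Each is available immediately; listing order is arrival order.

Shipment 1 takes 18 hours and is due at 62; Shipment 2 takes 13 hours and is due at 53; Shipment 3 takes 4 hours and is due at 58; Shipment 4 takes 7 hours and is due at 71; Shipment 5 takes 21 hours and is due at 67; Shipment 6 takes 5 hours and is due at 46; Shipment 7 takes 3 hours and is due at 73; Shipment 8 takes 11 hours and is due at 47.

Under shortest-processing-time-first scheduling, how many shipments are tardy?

1

SPT (increasing processing time): Shipment 7 Shipment 3 Shipment 6 Shipment 4 Shipment 8 Shipment 2 Shipment 1 Shipment 5.
Shipment 7: 0→3, due 73, tardiness 0
Shipment 3: 3→7, due 58, tardiness 0
Shipment 6: 7→12, due 46, tardiness 0
Shipment 4: 12→19, due 71, tardiness 0
Shipment 8: 19→30, due 47, tardiness 0
Shipment 2: 30→43, due 53, tardiness 0
Shipment 1: 43→61, due 62, tardiness 0
Shipment 5: 61→82, due 67, tardiness 15
Late shipments: 1.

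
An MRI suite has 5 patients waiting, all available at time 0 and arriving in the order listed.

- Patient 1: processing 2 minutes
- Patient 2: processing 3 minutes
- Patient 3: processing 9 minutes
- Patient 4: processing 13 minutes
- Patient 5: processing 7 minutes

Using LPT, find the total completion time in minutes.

LPT (decreasing processing time): Patient 4 Patient 3 Patient 5 Patient 2 Patient 1.
Patient 4: 0→13
Patient 3: 13→22
Patient 5: 22→29
Patient 2: 29→32
Patient 1: 32→34
Sum = 13+22+29+32+34 = 130.

130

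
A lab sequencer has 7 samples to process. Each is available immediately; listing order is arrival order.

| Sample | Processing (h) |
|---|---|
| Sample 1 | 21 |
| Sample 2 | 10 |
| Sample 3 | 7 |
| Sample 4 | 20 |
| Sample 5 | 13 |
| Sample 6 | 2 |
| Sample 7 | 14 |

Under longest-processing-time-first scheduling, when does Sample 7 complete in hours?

LPT (decreasing processing time): Sample 1 Sample 4 Sample 7 Sample 5 Sample 2 Sample 3 Sample 6.
Sample 1: 0→21
Sample 4: 21→41
Sample 7: 41→55

55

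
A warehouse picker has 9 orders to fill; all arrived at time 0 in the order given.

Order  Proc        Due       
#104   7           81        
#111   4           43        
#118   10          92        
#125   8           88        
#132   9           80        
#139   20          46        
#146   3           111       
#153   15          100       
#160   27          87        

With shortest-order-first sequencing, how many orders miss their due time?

SPT (increasing processing time): #146 #111 #104 #125 #132 #118 #153 #139 #160.
#146: 0→3, due 111, tardiness 0
#111: 3→7, due 43, tardiness 0
#104: 7→14, due 81, tardiness 0
#125: 14→22, due 88, tardiness 0
#132: 22→31, due 80, tardiness 0
#118: 31→41, due 92, tardiness 0
#153: 41→56, due 100, tardiness 0
#139: 56→76, due 46, tardiness 30
#160: 76→103, due 87, tardiness 16
Late orders: 2.

2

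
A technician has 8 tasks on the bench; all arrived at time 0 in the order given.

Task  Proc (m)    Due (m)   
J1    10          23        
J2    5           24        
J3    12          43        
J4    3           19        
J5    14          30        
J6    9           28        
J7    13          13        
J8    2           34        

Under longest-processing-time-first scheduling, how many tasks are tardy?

6

LPT (decreasing processing time): J5 J7 J3 J1 J6 J2 J4 J8.
J5: 0→14, due 30, tardiness 0
J7: 14→27, due 13, tardiness 14
J3: 27→39, due 43, tardiness 0
J1: 39→49, due 23, tardiness 26
J6: 49→58, due 28, tardiness 30
J2: 58→63, due 24, tardiness 39
J4: 63→66, due 19, tardiness 47
J8: 66→68, due 34, tardiness 34
Late tasks: 6.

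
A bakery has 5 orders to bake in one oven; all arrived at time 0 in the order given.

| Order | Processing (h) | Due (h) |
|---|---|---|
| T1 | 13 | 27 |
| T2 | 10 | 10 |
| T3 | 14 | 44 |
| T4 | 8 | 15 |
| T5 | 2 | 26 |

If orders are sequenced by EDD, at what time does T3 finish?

47

EDD (increasing due date): T2 T4 T5 T1 T3.
T2: 0→10
T4: 10→18
T5: 18→20
T1: 20→33
T3: 33→47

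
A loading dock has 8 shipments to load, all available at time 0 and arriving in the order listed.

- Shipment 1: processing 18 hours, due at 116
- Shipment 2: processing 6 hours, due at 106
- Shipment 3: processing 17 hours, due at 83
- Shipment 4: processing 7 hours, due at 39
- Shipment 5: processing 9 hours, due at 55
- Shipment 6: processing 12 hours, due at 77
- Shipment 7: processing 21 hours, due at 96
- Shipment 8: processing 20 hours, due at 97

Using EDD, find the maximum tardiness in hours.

0

EDD (increasing due date): Shipment 4 Shipment 5 Shipment 6 Shipment 3 Shipment 7 Shipment 8 Shipment 2 Shipment 1.
Shipment 4: 0→7, due 39, tardiness 0
Shipment 5: 7→16, due 55, tardiness 0
Shipment 6: 16→28, due 77, tardiness 0
Shipment 3: 28→45, due 83, tardiness 0
Shipment 7: 45→66, due 96, tardiness 0
Shipment 8: 66→86, due 97, tardiness 0
Shipment 2: 86→92, due 106, tardiness 0
Shipment 1: 92→110, due 116, tardiness 0
Maximum = 0.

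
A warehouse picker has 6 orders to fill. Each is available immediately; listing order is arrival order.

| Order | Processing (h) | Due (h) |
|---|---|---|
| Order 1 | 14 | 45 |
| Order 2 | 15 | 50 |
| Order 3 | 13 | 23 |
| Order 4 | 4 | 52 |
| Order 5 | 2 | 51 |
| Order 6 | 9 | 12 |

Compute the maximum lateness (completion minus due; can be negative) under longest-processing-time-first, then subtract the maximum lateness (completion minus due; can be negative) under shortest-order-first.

32

LPT (decreasing processing time): Order 2 Order 1 Order 3 Order 6 Order 4 Order 5.
Order 2: 0→15, due 50, lateness -35
Order 1: 15→29, due 45, lateness -16
Order 3: 29→42, due 23, lateness 19
Order 6: 42→51, due 12, lateness 39
Order 4: 51→55, due 52, lateness 3
Order 5: 55→57, due 51, lateness 6
Maximum = 39.
SPT (increasing processing time): Order 5 Order 4 Order 6 Order 3 Order 1 Order 2.
Order 5: 0→2, due 51, lateness -49
Order 4: 2→6, due 52, lateness -46
Order 6: 6→15, due 12, lateness 3
Order 3: 15→28, due 23, lateness 5
Order 1: 28→42, due 45, lateness -3
Order 2: 42→57, due 50, lateness 7
Maximum = 7.
Difference = 39 − 7 = 32.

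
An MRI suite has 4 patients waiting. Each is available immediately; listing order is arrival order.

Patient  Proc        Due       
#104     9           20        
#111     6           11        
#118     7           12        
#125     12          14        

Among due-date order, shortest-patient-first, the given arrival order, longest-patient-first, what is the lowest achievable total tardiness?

23

EDD (increasing due date): #111 #118 #125 #104.
#111: 0→6, due 11, tardiness 0
#118: 6→13, due 12, tardiness 1
#125: 13→25, due 14, tardiness 11
#104: 25→34, due 20, tardiness 14
Sum = 0+1+11+14 = 26.
SPT (increasing processing time): #111 #118 #104 #125.
#111: 0→6, due 11, tardiness 0
#118: 6→13, due 12, tardiness 1
#104: 13→22, due 20, tardiness 2
#125: 22→34, due 14, tardiness 20
Sum = 0+1+2+20 = 23.
FIFO (arrival order): #104 #111 #118 #125.
#104: 0→9, due 20, tardiness 0
#111: 9→15, due 11, tardiness 4
#118: 15→22, due 12, tardiness 10
#125: 22→34, due 14, tardiness 20
Sum = 0+4+10+20 = 34.
LPT (decreasing processing time): #125 #104 #118 #111.
#125: 0→12, due 14, tardiness 0
#104: 12→21, due 20, tardiness 1
#118: 21→28, due 12, tardiness 16
#111: 28→34, due 11, tardiness 23
Sum = 0+1+16+23 = 40.
EDD 26, SPT 23, FIFO 34, LPT 40 → minimum 23.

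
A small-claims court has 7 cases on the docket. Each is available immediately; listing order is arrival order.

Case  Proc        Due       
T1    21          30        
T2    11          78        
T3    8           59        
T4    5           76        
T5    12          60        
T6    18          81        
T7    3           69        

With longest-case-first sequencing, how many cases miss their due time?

2

LPT (decreasing processing time): T1 T6 T5 T2 T3 T4 T7.
T1: 0→21, due 30, tardiness 0
T6: 21→39, due 81, tardiness 0
T5: 39→51, due 60, tardiness 0
T2: 51→62, due 78, tardiness 0
T3: 62→70, due 59, tardiness 11
T4: 70→75, due 76, tardiness 0
T7: 75→78, due 69, tardiness 9
Late cases: 2.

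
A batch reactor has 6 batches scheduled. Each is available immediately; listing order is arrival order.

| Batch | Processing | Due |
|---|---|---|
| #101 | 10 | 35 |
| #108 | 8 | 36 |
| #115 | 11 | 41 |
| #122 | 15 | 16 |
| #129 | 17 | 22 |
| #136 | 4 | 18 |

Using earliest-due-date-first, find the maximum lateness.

EDD (increasing due date): #122 #136 #129 #101 #108 #115.
#122: 0→15, due 16, lateness -1
#136: 15→19, due 18, lateness 1
#129: 19→36, due 22, lateness 14
#101: 36→46, due 35, lateness 11
#108: 46→54, due 36, lateness 18
#115: 54→65, due 41, lateness 24
Maximum = 24.

24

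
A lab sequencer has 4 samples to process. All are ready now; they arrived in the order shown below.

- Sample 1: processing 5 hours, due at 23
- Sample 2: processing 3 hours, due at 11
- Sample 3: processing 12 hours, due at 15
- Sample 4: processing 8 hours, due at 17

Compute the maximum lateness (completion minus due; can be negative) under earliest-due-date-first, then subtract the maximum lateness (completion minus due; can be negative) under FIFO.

EDD (increasing due date): Sample 2 Sample 3 Sample 4 Sample 1.
Sample 2: 0→3, due 11, lateness -8
Sample 3: 3→15, due 15, lateness 0
Sample 4: 15→23, due 17, lateness 6
Sample 1: 23→28, due 23, lateness 5
Maximum = 6.
FIFO (arrival order): Sample 1 Sample 2 Sample 3 Sample 4.
Sample 1: 0→5, due 23, lateness -18
Sample 2: 5→8, due 11, lateness -3
Sample 3: 8→20, due 15, lateness 5
Sample 4: 20→28, due 17, lateness 11
Maximum = 11.
Difference = 6 − 11 = -5.

-5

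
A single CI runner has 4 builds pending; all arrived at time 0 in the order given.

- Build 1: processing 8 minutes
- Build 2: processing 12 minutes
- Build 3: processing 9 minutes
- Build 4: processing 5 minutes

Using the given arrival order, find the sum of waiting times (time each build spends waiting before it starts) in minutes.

57

FIFO (arrival order): Build 1 Build 2 Build 3 Build 4.
Build 1: waits 0, runs 0→8
Build 2: waits 8, runs 8→20
Build 3: waits 20, runs 20→29
Build 4: waits 29, runs 29→34
Sum = 0+8+20+29 = 57.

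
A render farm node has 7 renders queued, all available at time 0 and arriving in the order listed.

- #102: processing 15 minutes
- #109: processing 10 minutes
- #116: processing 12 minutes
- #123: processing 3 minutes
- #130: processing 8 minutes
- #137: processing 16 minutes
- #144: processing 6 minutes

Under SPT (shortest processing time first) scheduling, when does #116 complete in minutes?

39

SPT (increasing processing time): #123 #144 #130 #109 #116 #102 #137.
#123: 0→3
#144: 3→9
#130: 9→17
#109: 17→27
#116: 27→39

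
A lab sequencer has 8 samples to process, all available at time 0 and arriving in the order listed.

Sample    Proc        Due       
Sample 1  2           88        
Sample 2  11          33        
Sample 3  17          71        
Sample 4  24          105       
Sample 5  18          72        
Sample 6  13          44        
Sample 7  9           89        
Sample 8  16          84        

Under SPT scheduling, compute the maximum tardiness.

SPT (increasing processing time): Sample 1 Sample 7 Sample 2 Sample 6 Sample 8 Sample 3 Sample 5 Sample 4.
Sample 1: 0→2, due 88, tardiness 0
Sample 7: 2→11, due 89, tardiness 0
Sample 2: 11→22, due 33, tardiness 0
Sample 6: 22→35, due 44, tardiness 0
Sample 8: 35→51, due 84, tardiness 0
Sample 3: 51→68, due 71, tardiness 0
Sample 5: 68→86, due 72, tardiness 14
Sample 4: 86→110, due 105, tardiness 5
Maximum = 14.

14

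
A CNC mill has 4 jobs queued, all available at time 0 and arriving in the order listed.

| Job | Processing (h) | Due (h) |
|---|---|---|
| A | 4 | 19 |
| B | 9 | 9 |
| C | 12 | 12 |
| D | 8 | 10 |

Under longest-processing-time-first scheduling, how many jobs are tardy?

LPT (decreasing processing time): C B D A.
C: 0→12, due 12, tardiness 0
B: 12→21, due 9, tardiness 12
D: 21→29, due 10, tardiness 19
A: 29→33, due 19, tardiness 14
Late jobs: 3.

3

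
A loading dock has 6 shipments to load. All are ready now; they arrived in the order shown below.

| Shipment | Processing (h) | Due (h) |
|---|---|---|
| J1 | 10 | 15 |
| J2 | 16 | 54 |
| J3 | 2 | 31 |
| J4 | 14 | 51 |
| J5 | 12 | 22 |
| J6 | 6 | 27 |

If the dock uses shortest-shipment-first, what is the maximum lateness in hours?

8

SPT (increasing processing time): J3 J6 J1 J5 J4 J2.
J3: 0→2, due 31, lateness -29
J6: 2→8, due 27, lateness -19
J1: 8→18, due 15, lateness 3
J5: 18→30, due 22, lateness 8
J4: 30→44, due 51, lateness -7
J2: 44→60, due 54, lateness 6
Maximum = 8.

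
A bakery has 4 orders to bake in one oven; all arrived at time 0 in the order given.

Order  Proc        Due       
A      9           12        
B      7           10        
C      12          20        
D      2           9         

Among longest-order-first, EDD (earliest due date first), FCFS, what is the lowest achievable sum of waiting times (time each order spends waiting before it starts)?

29

LPT (decreasing processing time): C A B D.
C: waits 0, runs 0→12
A: waits 12, runs 12→21
B: waits 21, runs 21→28
D: waits 28, runs 28→30
Sum = 0+12+21+28 = 61.
EDD (increasing due date): D B A C.
D: waits 0, runs 0→2
B: waits 2, runs 2→9
A: waits 9, runs 9→18
C: waits 18, runs 18→30
Sum = 0+2+9+18 = 29.
FIFO (arrival order): A B C D.
A: waits 0, runs 0→9
B: waits 9, runs 9→16
C: waits 16, runs 16→28
D: waits 28, runs 28→30
Sum = 0+9+16+28 = 53.
LPT 61, EDD 29, FIFO 53 → minimum 29.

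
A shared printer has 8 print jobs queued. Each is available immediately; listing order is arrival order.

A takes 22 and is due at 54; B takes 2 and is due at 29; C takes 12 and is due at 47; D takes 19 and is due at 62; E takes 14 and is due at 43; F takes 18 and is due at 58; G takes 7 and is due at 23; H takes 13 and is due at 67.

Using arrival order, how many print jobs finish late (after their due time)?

FIFO (arrival order): A B C D E F G H.
A: 0→22, due 54, tardiness 0
B: 22→24, due 29, tardiness 0
C: 24→36, due 47, tardiness 0
D: 36→55, due 62, tardiness 0
E: 55→69, due 43, tardiness 26
F: 69→87, due 58, tardiness 29
G: 87→94, due 23, tardiness 71
H: 94→107, due 67, tardiness 40
Late print jobs: 4.

4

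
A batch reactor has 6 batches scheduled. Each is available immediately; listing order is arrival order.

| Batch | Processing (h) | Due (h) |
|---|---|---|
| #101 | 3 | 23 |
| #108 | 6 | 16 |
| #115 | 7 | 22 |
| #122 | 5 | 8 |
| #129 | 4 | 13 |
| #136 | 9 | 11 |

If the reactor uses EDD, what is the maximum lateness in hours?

11

EDD (increasing due date): #122 #136 #129 #108 #115 #101.
#122: 0→5, due 8, lateness -3
#136: 5→14, due 11, lateness 3
#129: 14→18, due 13, lateness 5
#108: 18→24, due 16, lateness 8
#115: 24→31, due 22, lateness 9
#101: 31→34, due 23, lateness 11
Maximum = 11.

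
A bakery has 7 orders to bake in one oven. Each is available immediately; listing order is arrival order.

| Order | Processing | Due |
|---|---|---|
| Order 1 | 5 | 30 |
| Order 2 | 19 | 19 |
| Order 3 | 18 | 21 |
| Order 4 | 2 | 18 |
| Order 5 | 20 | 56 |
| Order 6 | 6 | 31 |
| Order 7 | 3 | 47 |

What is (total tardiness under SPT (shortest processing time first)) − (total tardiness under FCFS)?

-61

SPT (increasing processing time): Order 4 Order 7 Order 1 Order 6 Order 3 Order 2 Order 5.
Order 4: 0→2, due 18, tardiness 0
Order 7: 2→5, due 47, tardiness 0
Order 1: 5→10, due 30, tardiness 0
Order 6: 10→16, due 31, tardiness 0
Order 3: 16→34, due 21, tardiness 13
Order 2: 34→53, due 19, tardiness 34
Order 5: 53→73, due 56, tardiness 17
Sum = 0+0+0+0+13+34+17 = 64.
FIFO (arrival order): Order 1 Order 2 Order 3 Order 4 Order 5 Order 6 Order 7.
Order 1: 0→5, due 30, tardiness 0
Order 2: 5→24, due 19, tardiness 5
Order 3: 24→42, due 21, tardiness 21
Order 4: 42→44, due 18, tardiness 26
Order 5: 44→64, due 56, tardiness 8
Order 6: 64→70, due 31, tardiness 39
Order 7: 70→73, due 47, tardiness 26
Sum = 0+5+21+26+8+39+26 = 125.
Difference = 64 − 125 = -61.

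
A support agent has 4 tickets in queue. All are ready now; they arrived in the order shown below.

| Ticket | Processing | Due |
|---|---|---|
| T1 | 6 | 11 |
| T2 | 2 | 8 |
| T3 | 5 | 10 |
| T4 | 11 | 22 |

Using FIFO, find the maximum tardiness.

3

FIFO (arrival order): T1 T2 T3 T4.
T1: 0→6, due 11, tardiness 0
T2: 6→8, due 8, tardiness 0
T3: 8→13, due 10, tardiness 3
T4: 13→24, due 22, tardiness 2
Maximum = 3.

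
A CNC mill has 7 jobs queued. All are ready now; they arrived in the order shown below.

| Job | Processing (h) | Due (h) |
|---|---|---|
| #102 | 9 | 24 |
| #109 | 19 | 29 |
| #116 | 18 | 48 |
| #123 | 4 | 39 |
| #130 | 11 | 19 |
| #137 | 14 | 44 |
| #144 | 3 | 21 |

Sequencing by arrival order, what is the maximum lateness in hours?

FIFO (arrival order): #102 #109 #116 #123 #130 #137 #144.
#102: 0→9, due 24, lateness -15
#109: 9→28, due 29, lateness -1
#116: 28→46, due 48, lateness -2
#123: 46→50, due 39, lateness 11
#130: 50→61, due 19, lateness 42
#137: 61→75, due 44, lateness 31
#144: 75→78, due 21, lateness 57
Maximum = 57.

57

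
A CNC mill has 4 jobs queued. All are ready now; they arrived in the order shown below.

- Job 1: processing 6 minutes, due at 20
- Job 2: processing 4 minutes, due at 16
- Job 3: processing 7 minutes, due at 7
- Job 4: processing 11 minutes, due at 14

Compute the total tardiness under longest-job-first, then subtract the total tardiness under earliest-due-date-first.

LPT (decreasing processing time): Job 4 Job 3 Job 1 Job 2.
Job 4: 0→11, due 14, tardiness 0
Job 3: 11→18, due 7, tardiness 11
Job 1: 18→24, due 20, tardiness 4
Job 2: 24→28, due 16, tardiness 12
Sum = 0+11+4+12 = 27.
EDD (increasing due date): Job 3 Job 4 Job 2 Job 1.
Job 3: 0→7, due 7, tardiness 0
Job 4: 7→18, due 14, tardiness 4
Job 2: 18→22, due 16, tardiness 6
Job 1: 22→28, due 20, tardiness 8
Sum = 0+4+6+8 = 18.
Difference = 27 − 18 = 9.

9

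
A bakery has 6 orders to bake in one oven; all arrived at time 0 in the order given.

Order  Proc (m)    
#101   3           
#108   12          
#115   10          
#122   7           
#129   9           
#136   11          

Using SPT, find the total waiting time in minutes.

101

SPT (increasing processing time): #101 #122 #129 #115 #136 #108.
#101: waits 0, runs 0→3
#122: waits 3, runs 3→10
#129: waits 10, runs 10→19
#115: waits 19, runs 19→29
#136: waits 29, runs 29→40
#108: waits 40, runs 40→52
Sum = 0+3+10+19+29+40 = 101.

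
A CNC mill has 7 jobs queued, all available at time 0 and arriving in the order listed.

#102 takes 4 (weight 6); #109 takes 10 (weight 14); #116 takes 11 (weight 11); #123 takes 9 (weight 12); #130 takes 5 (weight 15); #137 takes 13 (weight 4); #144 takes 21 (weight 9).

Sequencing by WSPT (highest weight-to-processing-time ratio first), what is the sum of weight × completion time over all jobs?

1992

WSPT (decreasing weight/processing-time ratio): #130 #102 #109 #123 #116 #144 #137.
#130: finishes 5, weight 15, w·C = 75
#102: finishes 9, weight 6, w·C = 54
#109: finishes 19, weight 14, w·C = 266
#123: finishes 28, weight 12, w·C = 336
#116: finishes 39, weight 11, w·C = 429
#144: finishes 60, weight 9, w·C = 540
#137: finishes 73, weight 4, w·C = 292
Sum = 75+54+266+336+429+540+292 = 1992.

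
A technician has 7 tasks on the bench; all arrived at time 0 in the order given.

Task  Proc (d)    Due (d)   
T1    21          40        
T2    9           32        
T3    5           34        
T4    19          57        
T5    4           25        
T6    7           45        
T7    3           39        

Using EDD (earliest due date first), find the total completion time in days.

215

EDD (increasing due date): T5 T2 T3 T7 T1 T6 T4.
T5: 0→4
T2: 4→13
T3: 13→18
T7: 18→21
T1: 21→42
T6: 42→49
T4: 49→68
Sum = 4+13+18+21+42+49+68 = 215.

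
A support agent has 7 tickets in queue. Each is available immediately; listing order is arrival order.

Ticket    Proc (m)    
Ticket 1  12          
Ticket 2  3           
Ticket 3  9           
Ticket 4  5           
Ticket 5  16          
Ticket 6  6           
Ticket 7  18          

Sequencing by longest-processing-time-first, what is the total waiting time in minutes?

LPT (decreasing processing time): Ticket 7 Ticket 5 Ticket 1 Ticket 3 Ticket 6 Ticket 4 Ticket 2.
Ticket 7: waits 0, runs 0→18
Ticket 5: waits 18, runs 18→34
Ticket 1: waits 34, runs 34→46
Ticket 3: waits 46, runs 46→55
Ticket 6: waits 55, runs 55→61
Ticket 4: waits 61, runs 61→66
Ticket 2: waits 66, runs 66→69
Sum = 0+18+34+46+55+61+66 = 280.

280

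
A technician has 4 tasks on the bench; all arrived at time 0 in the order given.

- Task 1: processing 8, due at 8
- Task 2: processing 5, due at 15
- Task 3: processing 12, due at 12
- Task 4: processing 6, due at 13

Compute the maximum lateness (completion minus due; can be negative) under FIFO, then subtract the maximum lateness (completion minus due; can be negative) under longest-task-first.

2

FIFO (arrival order): Task 1 Task 2 Task 3 Task 4.
Task 1: 0→8, due 8, lateness 0
Task 2: 8→13, due 15, lateness -2
Task 3: 13→25, due 12, lateness 13
Task 4: 25→31, due 13, lateness 18
Maximum = 18.
LPT (decreasing processing time): Task 3 Task 1 Task 4 Task 2.
Task 3: 0→12, due 12, lateness 0
Task 1: 12→20, due 8, lateness 12
Task 4: 20→26, due 13, lateness 13
Task 2: 26→31, due 15, lateness 16
Maximum = 16.
Difference = 18 − 16 = 2.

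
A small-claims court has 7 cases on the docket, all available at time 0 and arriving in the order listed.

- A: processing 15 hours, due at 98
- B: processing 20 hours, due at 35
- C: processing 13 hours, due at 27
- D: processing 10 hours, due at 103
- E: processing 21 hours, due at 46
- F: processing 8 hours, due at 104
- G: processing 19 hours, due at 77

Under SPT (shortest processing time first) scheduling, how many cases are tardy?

SPT (increasing processing time): F D C A G B E.
F: 0→8, due 104, tardiness 0
D: 8→18, due 103, tardiness 0
C: 18→31, due 27, tardiness 4
A: 31→46, due 98, tardiness 0
G: 46→65, due 77, tardiness 0
B: 65→85, due 35, tardiness 50
E: 85→106, due 46, tardiness 60
Late cases: 3.

3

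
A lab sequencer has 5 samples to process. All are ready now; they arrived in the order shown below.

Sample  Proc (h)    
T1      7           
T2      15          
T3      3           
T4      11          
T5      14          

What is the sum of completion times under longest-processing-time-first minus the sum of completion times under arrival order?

LPT (decreasing processing time): T2 T5 T4 T1 T3.
T2: 0→15
T5: 15→29
T4: 29→40
T1: 40→47
T3: 47→50
Sum = 15+29+40+47+50 = 181.
FIFO (arrival order): T1 T2 T3 T4 T5.
T1: 0→7
T2: 7→22
T3: 22→25
T4: 25→36
T5: 36→50
Sum = 7+22+25+36+50 = 140.
Difference = 181 − 140 = 41.

41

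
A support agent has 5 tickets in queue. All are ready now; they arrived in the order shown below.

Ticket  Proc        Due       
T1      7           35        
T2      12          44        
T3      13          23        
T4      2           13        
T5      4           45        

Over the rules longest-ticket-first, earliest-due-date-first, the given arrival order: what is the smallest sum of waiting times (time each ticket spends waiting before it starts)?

73

LPT (decreasing processing time): T3 T2 T1 T5 T4.
T3: waits 0, runs 0→13
T2: waits 13, runs 13→25
T1: waits 25, runs 25→32
T5: waits 32, runs 32→36
T4: waits 36, runs 36→38
Sum = 0+13+25+32+36 = 106.
EDD (increasing due date): T4 T3 T1 T2 T5.
T4: waits 0, runs 0→2
T3: waits 2, runs 2→15
T1: waits 15, runs 15→22
T2: waits 22, runs 22→34
T5: waits 34, runs 34→38
Sum = 0+2+15+22+34 = 73.
FIFO (arrival order): T1 T2 T3 T4 T5.
T1: waits 0, runs 0→7
T2: waits 7, runs 7→19
T3: waits 19, runs 19→32
T4: waits 32, runs 32→34
T5: waits 34, runs 34→38
Sum = 0+7+19+32+34 = 92.
LPT 106, EDD 73, FIFO 92 → minimum 73.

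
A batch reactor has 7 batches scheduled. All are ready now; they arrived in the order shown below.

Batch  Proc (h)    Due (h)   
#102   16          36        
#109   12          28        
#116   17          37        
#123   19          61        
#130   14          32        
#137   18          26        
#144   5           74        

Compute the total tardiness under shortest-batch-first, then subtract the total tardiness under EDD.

SPT (increasing processing time): #144 #109 #130 #102 #116 #137 #123.
#144: 0→5, due 74, tardiness 0
#109: 5→17, due 28, tardiness 0
#130: 17→31, due 32, tardiness 0
#102: 31→47, due 36, tardiness 11
#116: 47→64, due 37, tardiness 27
#137: 64→82, due 26, tardiness 56
#123: 82→101, due 61, tardiness 40
Sum = 0+0+0+11+27+56+40 = 134.
EDD (increasing due date): #137 #109 #130 #102 #116 #123 #144.
#137: 0→18, due 26, tardiness 0
#109: 18→30, due 28, tardiness 2
#130: 30→44, due 32, tardiness 12
#102: 44→60, due 36, tardiness 24
#116: 60→77, due 37, tardiness 40
#123: 77→96, due 61, tardiness 35
#144: 96→101, due 74, tardiness 27
Sum = 0+2+12+24+40+35+27 = 140.
Difference = 134 − 140 = -6.

-6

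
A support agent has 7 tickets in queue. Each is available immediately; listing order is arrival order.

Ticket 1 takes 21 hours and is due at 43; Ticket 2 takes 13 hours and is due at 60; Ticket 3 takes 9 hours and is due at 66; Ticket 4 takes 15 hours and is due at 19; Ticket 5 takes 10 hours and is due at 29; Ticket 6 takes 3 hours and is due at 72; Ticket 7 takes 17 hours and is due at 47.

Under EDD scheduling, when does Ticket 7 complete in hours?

EDD (increasing due date): Ticket 4 Ticket 5 Ticket 1 Ticket 7 Ticket 2 Ticket 3 Ticket 6.
Ticket 4: 0→15
Ticket 5: 15→25
Ticket 1: 25→46
Ticket 7: 46→63

63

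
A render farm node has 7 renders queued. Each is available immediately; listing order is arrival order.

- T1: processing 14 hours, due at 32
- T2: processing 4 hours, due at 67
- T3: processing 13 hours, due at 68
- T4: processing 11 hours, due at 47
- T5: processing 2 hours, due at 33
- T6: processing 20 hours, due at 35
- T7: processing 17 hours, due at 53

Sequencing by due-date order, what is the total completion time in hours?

326

EDD (increasing due date): T1 T5 T6 T4 T7 T2 T3.
T1: 0→14
T5: 14→16
T6: 16→36
T4: 36→47
T7: 47→64
T2: 64→68
T3: 68→81
Sum = 14+16+36+47+64+68+81 = 326.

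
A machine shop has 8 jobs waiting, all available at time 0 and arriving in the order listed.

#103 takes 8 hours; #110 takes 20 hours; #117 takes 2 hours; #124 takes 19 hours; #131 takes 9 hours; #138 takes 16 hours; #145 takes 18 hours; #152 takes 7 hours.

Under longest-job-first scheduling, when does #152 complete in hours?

LPT (decreasing processing time): #110 #124 #145 #138 #131 #103 #152 #117.
#110: 0→20
#124: 20→39
#145: 39→57
#138: 57→73
#131: 73→82
#103: 82→90
#152: 90→97

97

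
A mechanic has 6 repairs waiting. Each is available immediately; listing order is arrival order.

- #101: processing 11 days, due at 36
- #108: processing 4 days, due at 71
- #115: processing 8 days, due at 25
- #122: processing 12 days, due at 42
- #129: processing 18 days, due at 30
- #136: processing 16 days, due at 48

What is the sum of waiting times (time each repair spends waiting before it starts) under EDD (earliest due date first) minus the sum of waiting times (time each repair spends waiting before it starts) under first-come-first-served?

EDD (increasing due date): #115 #129 #101 #122 #136 #108.
#115: waits 0, runs 0→8
#129: waits 8, runs 8→26
#101: waits 26, runs 26→37
#122: waits 37, runs 37→49
#136: waits 49, runs 49→65
#108: waits 65, runs 65→69
Sum = 0+8+26+37+49+65 = 185.
FIFO (arrival order): #101 #108 #115 #122 #129 #136.
#101: waits 0, runs 0→11
#108: waits 11, runs 11→15
#115: waits 15, runs 15→23
#122: waits 23, runs 23→35
#129: waits 35, runs 35→53
#136: waits 53, runs 53→69
Sum = 0+11+15+23+35+53 = 137.
Difference = 185 − 137 = 48.

48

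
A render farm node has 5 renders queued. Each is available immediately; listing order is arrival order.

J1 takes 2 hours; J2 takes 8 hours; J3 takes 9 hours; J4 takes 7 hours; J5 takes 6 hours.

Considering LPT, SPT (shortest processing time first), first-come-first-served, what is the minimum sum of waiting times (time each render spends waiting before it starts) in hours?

48

LPT (decreasing processing time): J3 J2 J4 J5 J1.
J3: waits 0, runs 0→9
J2: waits 9, runs 9→17
J4: waits 17, runs 17→24
J5: waits 24, runs 24→30
J1: waits 30, runs 30→32
Sum = 0+9+17+24+30 = 80.
SPT (increasing processing time): J1 J5 J4 J2 J3.
J1: waits 0, runs 0→2
J5: waits 2, runs 2→8
J4: waits 8, runs 8→15
J2: waits 15, runs 15→23
J3: waits 23, runs 23→32
Sum = 0+2+8+15+23 = 48.
FIFO (arrival order): J1 J2 J3 J4 J5.
J1: waits 0, runs 0→2
J2: waits 2, runs 2→10
J3: waits 10, runs 10→19
J4: waits 19, runs 19→26
J5: waits 26, runs 26→32
Sum = 0+2+10+19+26 = 57.
LPT 80, SPT 48, FIFO 57 → minimum 48.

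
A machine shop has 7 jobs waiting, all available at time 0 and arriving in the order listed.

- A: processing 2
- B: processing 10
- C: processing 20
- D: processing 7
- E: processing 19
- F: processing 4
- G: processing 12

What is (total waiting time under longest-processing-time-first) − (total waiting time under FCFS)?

LPT (decreasing processing time): C E G B D F A.
C: waits 0, runs 0→20
E: waits 20, runs 20→39
G: waits 39, runs 39→51
B: waits 51, runs 51→61
D: waits 61, runs 61→68
F: waits 68, runs 68→72
A: waits 72, runs 72→74
Sum = 0+20+39+51+61+68+72 = 311.
FIFO (arrival order): A B C D E F G.
A: waits 0, runs 0→2
B: waits 2, runs 2→12
C: waits 12, runs 12→32
D: waits 32, runs 32→39
E: waits 39, runs 39→58
F: waits 58, runs 58→62
G: waits 62, runs 62→74
Sum = 0+2+12+32+39+58+62 = 205.
Difference = 311 − 205 = 106.

106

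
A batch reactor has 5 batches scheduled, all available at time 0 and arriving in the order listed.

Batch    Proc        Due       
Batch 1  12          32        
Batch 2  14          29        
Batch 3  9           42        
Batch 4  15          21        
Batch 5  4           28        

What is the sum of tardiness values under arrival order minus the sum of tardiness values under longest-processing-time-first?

12

FIFO (arrival order): Batch 1 Batch 2 Batch 3 Batch 4 Batch 5.
Batch 1: 0→12, due 32, tardiness 0
Batch 2: 12→26, due 29, tardiness 0
Batch 3: 26→35, due 42, tardiness 0
Batch 4: 35→50, due 21, tardiness 29
Batch 5: 50→54, due 28, tardiness 26
Sum = 0+0+0+29+26 = 55.
LPT (decreasing processing time): Batch 4 Batch 2 Batch 1 Batch 3 Batch 5.
Batch 4: 0→15, due 21, tardiness 0
Batch 2: 15→29, due 29, tardiness 0
Batch 1: 29→41, due 32, tardiness 9
Batch 3: 41→50, due 42, tardiness 8
Batch 5: 50→54, due 28, tardiness 26
Sum = 0+0+9+8+26 = 43.
Difference = 55 − 43 = 12.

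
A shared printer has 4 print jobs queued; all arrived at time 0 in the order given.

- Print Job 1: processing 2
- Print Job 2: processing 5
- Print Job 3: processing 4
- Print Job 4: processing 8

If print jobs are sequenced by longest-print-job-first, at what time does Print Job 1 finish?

LPT (decreasing processing time): Print Job 4 Print Job 2 Print Job 3 Print Job 1.
Print Job 4: 0→8
Print Job 2: 8→13
Print Job 3: 13→17
Print Job 1: 17→19

19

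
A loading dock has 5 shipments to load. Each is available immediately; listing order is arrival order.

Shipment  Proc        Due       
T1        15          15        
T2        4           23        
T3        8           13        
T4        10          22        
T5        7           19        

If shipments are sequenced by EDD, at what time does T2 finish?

44

EDD (increasing due date): T3 T1 T5 T4 T2.
T3: 0→8
T1: 8→23
T5: 23→30
T4: 30→40
T2: 40→44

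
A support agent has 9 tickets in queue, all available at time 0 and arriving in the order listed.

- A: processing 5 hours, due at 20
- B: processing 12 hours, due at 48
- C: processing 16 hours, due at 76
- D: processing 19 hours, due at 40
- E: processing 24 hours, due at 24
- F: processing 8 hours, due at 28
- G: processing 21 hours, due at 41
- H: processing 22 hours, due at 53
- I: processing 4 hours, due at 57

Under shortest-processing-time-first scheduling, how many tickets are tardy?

4

SPT (increasing processing time): I A F B C D G H E.
I: 0→4, due 57, tardiness 0
A: 4→9, due 20, tardiness 0
F: 9→17, due 28, tardiness 0
B: 17→29, due 48, tardiness 0
C: 29→45, due 76, tardiness 0
D: 45→64, due 40, tardiness 24
G: 64→85, due 41, tardiness 44
H: 85→107, due 53, tardiness 54
E: 107→131, due 24, tardiness 107
Late tickets: 4.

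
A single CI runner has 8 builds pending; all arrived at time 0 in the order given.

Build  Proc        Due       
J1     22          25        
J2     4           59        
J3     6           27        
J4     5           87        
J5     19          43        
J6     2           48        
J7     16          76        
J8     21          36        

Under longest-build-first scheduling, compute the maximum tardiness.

LPT (decreasing processing time): J1 J8 J5 J7 J3 J4 J2 J6.
J1: 0→22, due 25, tardiness 0
J8: 22→43, due 36, tardiness 7
J5: 43→62, due 43, tardiness 19
J7: 62→78, due 76, tardiness 2
J3: 78→84, due 27, tardiness 57
J4: 84→89, due 87, tardiness 2
J2: 89→93, due 59, tardiness 34
J6: 93→95, due 48, tardiness 47
Maximum = 57.

57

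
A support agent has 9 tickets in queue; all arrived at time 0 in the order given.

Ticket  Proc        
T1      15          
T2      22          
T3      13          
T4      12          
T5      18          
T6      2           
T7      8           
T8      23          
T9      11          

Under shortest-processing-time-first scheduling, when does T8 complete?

124

SPT (increasing processing time): T6 T7 T9 T4 T3 T1 T5 T2 T8.
T6: 0→2
T7: 2→10
T9: 10→21
T4: 21→33
T3: 33→46
T1: 46→61
T5: 61→79
T2: 79→101
T8: 101→124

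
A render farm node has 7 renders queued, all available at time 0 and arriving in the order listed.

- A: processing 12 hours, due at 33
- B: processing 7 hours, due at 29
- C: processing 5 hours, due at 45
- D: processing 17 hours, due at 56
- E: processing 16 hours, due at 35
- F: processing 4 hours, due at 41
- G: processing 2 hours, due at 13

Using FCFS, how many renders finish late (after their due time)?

3

FIFO (arrival order): A B C D E F G.
A: 0→12, due 33, tardiness 0
B: 12→19, due 29, tardiness 0
C: 19→24, due 45, tardiness 0
D: 24→41, due 56, tardiness 0
E: 41→57, due 35, tardiness 22
F: 57→61, due 41, tardiness 20
G: 61→63, due 13, tardiness 50
Late renders: 3.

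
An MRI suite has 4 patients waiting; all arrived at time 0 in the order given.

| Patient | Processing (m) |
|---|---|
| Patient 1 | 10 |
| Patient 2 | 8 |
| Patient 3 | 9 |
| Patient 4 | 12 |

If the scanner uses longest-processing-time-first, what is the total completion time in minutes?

LPT (decreasing processing time): Patient 4 Patient 1 Patient 3 Patient 2.
Patient 4: 0→12
Patient 1: 12→22
Patient 3: 22→31
Patient 2: 31→39
Sum = 12+22+31+39 = 104.

104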